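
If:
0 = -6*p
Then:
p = 0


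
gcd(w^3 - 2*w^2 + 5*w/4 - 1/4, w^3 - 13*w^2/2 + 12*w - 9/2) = w - 1/2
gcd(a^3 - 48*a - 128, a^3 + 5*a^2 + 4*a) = a + 4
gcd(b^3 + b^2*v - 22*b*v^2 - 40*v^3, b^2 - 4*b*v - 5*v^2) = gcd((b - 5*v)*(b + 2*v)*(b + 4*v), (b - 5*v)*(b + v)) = -b + 5*v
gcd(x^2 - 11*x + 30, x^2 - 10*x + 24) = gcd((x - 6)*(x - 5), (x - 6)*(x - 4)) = x - 6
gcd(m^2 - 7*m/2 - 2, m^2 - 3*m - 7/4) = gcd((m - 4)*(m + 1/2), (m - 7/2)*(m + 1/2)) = m + 1/2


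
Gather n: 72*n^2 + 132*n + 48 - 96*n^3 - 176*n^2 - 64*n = -96*n^3 - 104*n^2 + 68*n + 48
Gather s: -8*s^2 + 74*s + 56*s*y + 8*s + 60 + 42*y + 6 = -8*s^2 + s*(56*y + 82) + 42*y + 66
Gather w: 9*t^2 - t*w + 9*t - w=9*t^2 + 9*t + w*(-t - 1)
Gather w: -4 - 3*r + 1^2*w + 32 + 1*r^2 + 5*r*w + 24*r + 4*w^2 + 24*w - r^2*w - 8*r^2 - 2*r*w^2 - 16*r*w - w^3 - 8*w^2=-7*r^2 + 21*r - w^3 + w^2*(-2*r - 4) + w*(-r^2 - 11*r + 25) + 28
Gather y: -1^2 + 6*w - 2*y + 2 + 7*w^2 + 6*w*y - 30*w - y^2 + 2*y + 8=7*w^2 + 6*w*y - 24*w - y^2 + 9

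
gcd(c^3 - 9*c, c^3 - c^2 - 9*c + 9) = c^2 - 9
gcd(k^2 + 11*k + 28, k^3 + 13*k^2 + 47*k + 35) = k + 7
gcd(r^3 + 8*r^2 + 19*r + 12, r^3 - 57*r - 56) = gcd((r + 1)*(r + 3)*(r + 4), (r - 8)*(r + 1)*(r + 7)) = r + 1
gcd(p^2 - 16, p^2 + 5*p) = 1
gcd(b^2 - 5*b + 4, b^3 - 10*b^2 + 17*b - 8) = b - 1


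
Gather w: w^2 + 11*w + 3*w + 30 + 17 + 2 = w^2 + 14*w + 49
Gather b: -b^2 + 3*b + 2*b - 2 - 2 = -b^2 + 5*b - 4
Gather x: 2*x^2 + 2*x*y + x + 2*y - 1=2*x^2 + x*(2*y + 1) + 2*y - 1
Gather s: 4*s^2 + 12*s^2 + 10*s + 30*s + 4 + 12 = 16*s^2 + 40*s + 16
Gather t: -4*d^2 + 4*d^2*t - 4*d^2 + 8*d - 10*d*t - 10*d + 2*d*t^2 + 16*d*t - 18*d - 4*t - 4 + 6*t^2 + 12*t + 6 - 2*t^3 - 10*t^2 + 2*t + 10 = -8*d^2 - 20*d - 2*t^3 + t^2*(2*d - 4) + t*(4*d^2 + 6*d + 10) + 12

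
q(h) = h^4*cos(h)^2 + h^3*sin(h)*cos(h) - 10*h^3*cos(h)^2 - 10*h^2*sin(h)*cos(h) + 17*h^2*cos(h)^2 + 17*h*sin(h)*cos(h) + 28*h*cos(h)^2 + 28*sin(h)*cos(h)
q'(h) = -2*h^4*sin(h)*cos(h) - h^3*sin(h)^2 + 20*h^3*sin(h)*cos(h) + 5*h^3*cos(h)^2 + 10*h^2*sin(h)^2 - 31*h^2*sin(h)*cos(h) - 40*h^2*cos(h)^2 - 17*h*sin(h)^2 - 76*h*sin(h)*cos(h) + 51*h*cos(h)^2 - 28*sin(h)^2 + 17*sin(h)*cos(h) + 56*cos(h)^2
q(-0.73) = -8.91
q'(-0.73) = -30.54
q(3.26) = 39.28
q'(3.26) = -40.30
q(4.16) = -3.73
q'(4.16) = -13.62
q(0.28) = 16.77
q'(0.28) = 58.00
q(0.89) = 30.23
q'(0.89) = -23.17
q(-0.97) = -0.92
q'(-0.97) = -31.57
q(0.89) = 30.23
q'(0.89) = -23.17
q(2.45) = 23.41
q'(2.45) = 64.07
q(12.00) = 4207.99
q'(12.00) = 7932.96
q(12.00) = 4207.99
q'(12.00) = 7932.96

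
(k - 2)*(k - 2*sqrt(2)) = k^2 - 2*sqrt(2)*k - 2*k + 4*sqrt(2)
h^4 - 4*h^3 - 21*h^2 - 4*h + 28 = (h - 7)*(h - 1)*(h + 2)^2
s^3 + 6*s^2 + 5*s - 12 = (s - 1)*(s + 3)*(s + 4)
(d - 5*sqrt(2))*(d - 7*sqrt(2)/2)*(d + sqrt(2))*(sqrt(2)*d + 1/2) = sqrt(2)*d^4 - 29*d^3/2 + 57*sqrt(2)*d^2/4 + 79*d + 35*sqrt(2)/2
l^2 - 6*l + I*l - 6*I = (l - 6)*(l + I)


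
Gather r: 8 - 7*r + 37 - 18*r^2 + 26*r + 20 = -18*r^2 + 19*r + 65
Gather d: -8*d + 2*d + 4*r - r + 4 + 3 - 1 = -6*d + 3*r + 6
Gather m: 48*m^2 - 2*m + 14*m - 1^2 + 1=48*m^2 + 12*m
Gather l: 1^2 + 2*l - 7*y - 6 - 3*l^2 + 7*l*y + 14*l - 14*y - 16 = -3*l^2 + l*(7*y + 16) - 21*y - 21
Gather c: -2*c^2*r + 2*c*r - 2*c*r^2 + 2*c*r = -2*c^2*r + c*(-2*r^2 + 4*r)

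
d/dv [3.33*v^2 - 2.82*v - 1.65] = 6.66*v - 2.82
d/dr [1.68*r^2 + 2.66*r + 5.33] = 3.36*r + 2.66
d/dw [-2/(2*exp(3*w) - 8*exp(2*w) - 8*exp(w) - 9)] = (12*exp(2*w) - 32*exp(w) - 16)*exp(w)/(-2*exp(3*w) + 8*exp(2*w) + 8*exp(w) + 9)^2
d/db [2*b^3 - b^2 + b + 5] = 6*b^2 - 2*b + 1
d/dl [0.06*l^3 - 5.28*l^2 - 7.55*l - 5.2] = 0.18*l^2 - 10.56*l - 7.55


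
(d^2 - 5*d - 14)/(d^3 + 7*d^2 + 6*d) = (d^2 - 5*d - 14)/(d*(d^2 + 7*d + 6))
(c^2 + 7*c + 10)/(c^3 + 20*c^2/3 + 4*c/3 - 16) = 3*(c + 5)/(3*c^2 + 14*c - 24)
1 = 1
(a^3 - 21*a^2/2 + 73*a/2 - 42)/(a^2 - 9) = (a^2 - 15*a/2 + 14)/(a + 3)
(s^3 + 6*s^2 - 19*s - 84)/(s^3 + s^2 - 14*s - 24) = (s + 7)/(s + 2)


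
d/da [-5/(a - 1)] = 5/(a - 1)^2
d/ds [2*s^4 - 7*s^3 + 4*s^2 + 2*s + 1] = 8*s^3 - 21*s^2 + 8*s + 2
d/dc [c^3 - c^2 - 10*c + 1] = 3*c^2 - 2*c - 10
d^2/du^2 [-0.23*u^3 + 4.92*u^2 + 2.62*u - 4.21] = 9.84 - 1.38*u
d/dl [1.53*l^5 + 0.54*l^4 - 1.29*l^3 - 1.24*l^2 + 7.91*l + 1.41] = 7.65*l^4 + 2.16*l^3 - 3.87*l^2 - 2.48*l + 7.91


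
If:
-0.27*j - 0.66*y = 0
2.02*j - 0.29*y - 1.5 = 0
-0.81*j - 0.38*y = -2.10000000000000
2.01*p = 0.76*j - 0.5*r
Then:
No Solution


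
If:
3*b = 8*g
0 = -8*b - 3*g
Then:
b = 0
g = 0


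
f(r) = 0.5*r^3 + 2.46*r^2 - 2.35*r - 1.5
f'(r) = 1.5*r^2 + 4.92*r - 2.35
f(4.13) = 65.98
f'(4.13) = 43.55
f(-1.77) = 7.59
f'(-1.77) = -6.36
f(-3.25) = 14.96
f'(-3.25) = -2.50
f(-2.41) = 11.45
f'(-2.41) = -5.50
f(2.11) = 9.19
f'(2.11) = 14.71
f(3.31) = 35.81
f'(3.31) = 30.37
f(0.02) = -1.55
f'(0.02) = -2.25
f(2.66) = 19.07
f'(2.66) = 21.35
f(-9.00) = -145.59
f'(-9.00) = 74.87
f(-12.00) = -483.06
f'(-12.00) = 154.61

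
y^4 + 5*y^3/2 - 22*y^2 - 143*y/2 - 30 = (y - 5)*(y + 1/2)*(y + 3)*(y + 4)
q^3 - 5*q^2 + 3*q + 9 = (q - 3)^2*(q + 1)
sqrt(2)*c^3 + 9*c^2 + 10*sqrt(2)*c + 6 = (c + sqrt(2))*(c + 3*sqrt(2))*(sqrt(2)*c + 1)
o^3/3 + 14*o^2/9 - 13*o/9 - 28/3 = (o/3 + 1)*(o - 7/3)*(o + 4)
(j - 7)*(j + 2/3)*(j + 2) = j^3 - 13*j^2/3 - 52*j/3 - 28/3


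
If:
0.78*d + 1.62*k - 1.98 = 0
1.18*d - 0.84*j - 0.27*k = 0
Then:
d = 2.53846153846154 - 2.07692307692308*k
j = 3.56593406593407 - 3.23901098901099*k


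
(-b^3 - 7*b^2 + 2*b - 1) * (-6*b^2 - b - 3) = 6*b^5 + 43*b^4 - 2*b^3 + 25*b^2 - 5*b + 3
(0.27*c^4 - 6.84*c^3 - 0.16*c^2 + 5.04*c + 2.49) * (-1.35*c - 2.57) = -0.3645*c^5 + 8.5401*c^4 + 17.7948*c^3 - 6.3928*c^2 - 16.3143*c - 6.3993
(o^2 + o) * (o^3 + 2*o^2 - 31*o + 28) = o^5 + 3*o^4 - 29*o^3 - 3*o^2 + 28*o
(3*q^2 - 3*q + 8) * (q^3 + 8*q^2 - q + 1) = 3*q^5 + 21*q^4 - 19*q^3 + 70*q^2 - 11*q + 8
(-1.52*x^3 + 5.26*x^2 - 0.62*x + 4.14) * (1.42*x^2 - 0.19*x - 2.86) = -2.1584*x^5 + 7.758*x^4 + 2.4674*x^3 - 9.047*x^2 + 0.9866*x - 11.8404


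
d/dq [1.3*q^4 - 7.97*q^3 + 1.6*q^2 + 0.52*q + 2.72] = 5.2*q^3 - 23.91*q^2 + 3.2*q + 0.52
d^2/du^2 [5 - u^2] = -2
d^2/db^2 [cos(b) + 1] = -cos(b)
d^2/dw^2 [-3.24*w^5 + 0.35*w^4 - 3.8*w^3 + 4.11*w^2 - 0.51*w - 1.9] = -64.8*w^3 + 4.2*w^2 - 22.8*w + 8.22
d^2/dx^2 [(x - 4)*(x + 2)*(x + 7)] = 6*x + 10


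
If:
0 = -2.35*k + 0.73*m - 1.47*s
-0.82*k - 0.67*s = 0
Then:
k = -0.817073170731707*s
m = -0.616605412629469*s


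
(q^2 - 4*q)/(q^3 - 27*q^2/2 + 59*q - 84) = 2*q/(2*q^2 - 19*q + 42)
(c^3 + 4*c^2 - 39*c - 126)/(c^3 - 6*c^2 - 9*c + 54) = (c + 7)/(c - 3)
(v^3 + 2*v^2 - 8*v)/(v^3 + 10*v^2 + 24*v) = (v - 2)/(v + 6)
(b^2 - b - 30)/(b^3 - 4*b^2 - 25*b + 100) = (b - 6)/(b^2 - 9*b + 20)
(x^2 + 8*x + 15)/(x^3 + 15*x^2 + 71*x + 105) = 1/(x + 7)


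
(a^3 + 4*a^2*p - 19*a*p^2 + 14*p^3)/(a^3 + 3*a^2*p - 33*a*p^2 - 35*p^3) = (-a^2 + 3*a*p - 2*p^2)/(-a^2 + 4*a*p + 5*p^2)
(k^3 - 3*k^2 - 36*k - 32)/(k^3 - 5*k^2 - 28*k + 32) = (k + 1)/(k - 1)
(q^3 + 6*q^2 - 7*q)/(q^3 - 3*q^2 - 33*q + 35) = q*(q + 7)/(q^2 - 2*q - 35)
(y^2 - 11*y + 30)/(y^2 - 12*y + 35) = (y - 6)/(y - 7)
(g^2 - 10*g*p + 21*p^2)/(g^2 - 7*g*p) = (g - 3*p)/g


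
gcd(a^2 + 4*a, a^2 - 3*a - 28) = a + 4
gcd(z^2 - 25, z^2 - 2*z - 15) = z - 5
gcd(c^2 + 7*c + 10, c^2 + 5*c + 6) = c + 2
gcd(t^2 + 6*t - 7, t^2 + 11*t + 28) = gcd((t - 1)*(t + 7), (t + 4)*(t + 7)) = t + 7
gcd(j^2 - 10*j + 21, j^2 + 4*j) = 1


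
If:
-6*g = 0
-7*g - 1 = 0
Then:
No Solution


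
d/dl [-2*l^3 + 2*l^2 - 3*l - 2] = -6*l^2 + 4*l - 3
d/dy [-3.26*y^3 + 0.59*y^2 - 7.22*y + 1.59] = -9.78*y^2 + 1.18*y - 7.22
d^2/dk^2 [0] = 0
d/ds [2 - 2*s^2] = -4*s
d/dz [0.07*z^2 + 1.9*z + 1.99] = 0.14*z + 1.9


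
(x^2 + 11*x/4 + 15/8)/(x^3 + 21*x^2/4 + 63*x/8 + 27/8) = (4*x + 5)/(4*x^2 + 15*x + 9)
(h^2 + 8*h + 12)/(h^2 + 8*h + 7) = (h^2 + 8*h + 12)/(h^2 + 8*h + 7)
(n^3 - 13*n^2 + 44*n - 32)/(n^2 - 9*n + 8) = n - 4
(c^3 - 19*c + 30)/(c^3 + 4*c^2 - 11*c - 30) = (c - 2)/(c + 2)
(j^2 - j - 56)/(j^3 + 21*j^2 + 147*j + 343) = (j - 8)/(j^2 + 14*j + 49)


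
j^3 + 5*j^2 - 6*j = j*(j - 1)*(j + 6)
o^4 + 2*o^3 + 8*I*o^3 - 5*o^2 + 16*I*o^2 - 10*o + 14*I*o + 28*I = (o + 2)*(o - I)*(o + 2*I)*(o + 7*I)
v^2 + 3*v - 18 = (v - 3)*(v + 6)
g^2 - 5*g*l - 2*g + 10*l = (g - 2)*(g - 5*l)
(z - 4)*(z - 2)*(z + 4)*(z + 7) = z^4 + 5*z^3 - 30*z^2 - 80*z + 224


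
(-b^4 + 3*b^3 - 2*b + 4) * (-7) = 7*b^4 - 21*b^3 + 14*b - 28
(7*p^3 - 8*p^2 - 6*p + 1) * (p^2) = 7*p^5 - 8*p^4 - 6*p^3 + p^2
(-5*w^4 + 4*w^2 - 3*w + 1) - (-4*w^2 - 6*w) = -5*w^4 + 8*w^2 + 3*w + 1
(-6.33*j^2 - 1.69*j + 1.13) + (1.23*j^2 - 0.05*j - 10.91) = -5.1*j^2 - 1.74*j - 9.78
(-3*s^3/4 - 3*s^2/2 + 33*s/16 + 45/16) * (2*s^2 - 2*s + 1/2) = -3*s^5/2 - 3*s^4/2 + 27*s^3/4 + 3*s^2/4 - 147*s/32 + 45/32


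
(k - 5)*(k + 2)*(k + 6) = k^3 + 3*k^2 - 28*k - 60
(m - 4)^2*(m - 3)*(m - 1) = m^4 - 12*m^3 + 51*m^2 - 88*m + 48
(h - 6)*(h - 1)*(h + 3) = h^3 - 4*h^2 - 15*h + 18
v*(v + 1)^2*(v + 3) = v^4 + 5*v^3 + 7*v^2 + 3*v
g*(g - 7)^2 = g^3 - 14*g^2 + 49*g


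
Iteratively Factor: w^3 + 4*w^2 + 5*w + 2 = (w + 2)*(w^2 + 2*w + 1) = (w + 1)*(w + 2)*(w + 1)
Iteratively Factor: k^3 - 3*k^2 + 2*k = (k - 1)*(k^2 - 2*k) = (k - 2)*(k - 1)*(k)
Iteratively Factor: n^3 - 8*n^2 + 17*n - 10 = (n - 1)*(n^2 - 7*n + 10) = (n - 5)*(n - 1)*(n - 2)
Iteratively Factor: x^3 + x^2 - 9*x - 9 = (x - 3)*(x^2 + 4*x + 3) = (x - 3)*(x + 1)*(x + 3)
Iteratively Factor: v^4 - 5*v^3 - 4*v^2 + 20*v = (v + 2)*(v^3 - 7*v^2 + 10*v) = (v - 2)*(v + 2)*(v^2 - 5*v) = v*(v - 2)*(v + 2)*(v - 5)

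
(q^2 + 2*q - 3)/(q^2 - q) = (q + 3)/q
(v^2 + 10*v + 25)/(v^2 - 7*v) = (v^2 + 10*v + 25)/(v*(v - 7))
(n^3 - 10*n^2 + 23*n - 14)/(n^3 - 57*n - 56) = (-n^3 + 10*n^2 - 23*n + 14)/(-n^3 + 57*n + 56)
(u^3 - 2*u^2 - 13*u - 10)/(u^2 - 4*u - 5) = u + 2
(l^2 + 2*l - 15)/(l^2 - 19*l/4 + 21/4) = 4*(l + 5)/(4*l - 7)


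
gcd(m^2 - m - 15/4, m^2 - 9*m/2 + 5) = m - 5/2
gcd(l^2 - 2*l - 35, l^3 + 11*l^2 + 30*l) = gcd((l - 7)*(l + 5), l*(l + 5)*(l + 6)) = l + 5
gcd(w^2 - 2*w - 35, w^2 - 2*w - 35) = w^2 - 2*w - 35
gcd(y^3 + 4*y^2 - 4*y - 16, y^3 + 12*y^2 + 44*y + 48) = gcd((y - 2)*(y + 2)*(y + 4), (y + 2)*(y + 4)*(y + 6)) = y^2 + 6*y + 8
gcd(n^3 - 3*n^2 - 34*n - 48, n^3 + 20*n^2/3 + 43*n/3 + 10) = n^2 + 5*n + 6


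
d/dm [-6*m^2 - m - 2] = -12*m - 1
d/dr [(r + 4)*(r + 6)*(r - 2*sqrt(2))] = 3*r^2 - 4*sqrt(2)*r + 20*r - 20*sqrt(2) + 24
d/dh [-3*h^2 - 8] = -6*h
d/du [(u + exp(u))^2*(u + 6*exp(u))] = (u + exp(u))*((u + exp(u))*(6*exp(u) + 1) + 2*(u + 6*exp(u))*(exp(u) + 1))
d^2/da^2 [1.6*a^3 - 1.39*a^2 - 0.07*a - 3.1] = 9.6*a - 2.78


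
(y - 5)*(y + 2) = y^2 - 3*y - 10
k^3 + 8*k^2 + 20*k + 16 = (k + 2)^2*(k + 4)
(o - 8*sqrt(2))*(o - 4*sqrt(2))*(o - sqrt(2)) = o^3 - 13*sqrt(2)*o^2 + 88*o - 64*sqrt(2)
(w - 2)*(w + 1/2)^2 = w^3 - w^2 - 7*w/4 - 1/2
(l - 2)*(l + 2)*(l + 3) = l^3 + 3*l^2 - 4*l - 12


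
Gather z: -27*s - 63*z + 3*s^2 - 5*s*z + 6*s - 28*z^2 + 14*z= 3*s^2 - 21*s - 28*z^2 + z*(-5*s - 49)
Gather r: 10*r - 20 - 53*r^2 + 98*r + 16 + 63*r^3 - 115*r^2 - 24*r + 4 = 63*r^3 - 168*r^2 + 84*r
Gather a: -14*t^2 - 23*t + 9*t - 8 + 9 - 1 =-14*t^2 - 14*t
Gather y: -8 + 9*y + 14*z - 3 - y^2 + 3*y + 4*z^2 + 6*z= -y^2 + 12*y + 4*z^2 + 20*z - 11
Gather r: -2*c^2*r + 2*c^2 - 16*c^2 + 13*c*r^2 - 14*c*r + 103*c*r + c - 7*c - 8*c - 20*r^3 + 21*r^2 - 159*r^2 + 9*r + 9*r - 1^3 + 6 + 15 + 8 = -14*c^2 - 14*c - 20*r^3 + r^2*(13*c - 138) + r*(-2*c^2 + 89*c + 18) + 28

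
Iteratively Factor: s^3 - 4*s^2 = (s)*(s^2 - 4*s) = s^2*(s - 4)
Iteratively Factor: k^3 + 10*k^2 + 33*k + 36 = (k + 3)*(k^2 + 7*k + 12) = (k + 3)*(k + 4)*(k + 3)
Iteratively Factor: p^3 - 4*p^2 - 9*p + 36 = (p - 3)*(p^2 - p - 12) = (p - 3)*(p + 3)*(p - 4)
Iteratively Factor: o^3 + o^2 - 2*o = (o + 2)*(o^2 - o) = (o - 1)*(o + 2)*(o)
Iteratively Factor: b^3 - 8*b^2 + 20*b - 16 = (b - 2)*(b^2 - 6*b + 8) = (b - 4)*(b - 2)*(b - 2)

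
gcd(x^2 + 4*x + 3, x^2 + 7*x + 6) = x + 1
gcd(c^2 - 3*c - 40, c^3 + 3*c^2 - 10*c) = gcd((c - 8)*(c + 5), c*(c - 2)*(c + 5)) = c + 5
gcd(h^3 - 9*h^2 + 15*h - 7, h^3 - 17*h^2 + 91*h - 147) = h - 7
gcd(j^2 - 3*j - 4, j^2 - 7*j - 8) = j + 1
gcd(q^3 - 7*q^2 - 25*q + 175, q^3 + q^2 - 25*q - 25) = q^2 - 25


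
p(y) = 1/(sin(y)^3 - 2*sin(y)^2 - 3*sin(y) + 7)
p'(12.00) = 0.00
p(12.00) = 0.13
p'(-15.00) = 0.01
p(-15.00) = 0.13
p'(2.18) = -0.17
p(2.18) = 0.27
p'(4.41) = 0.02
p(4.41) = 0.14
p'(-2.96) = -0.04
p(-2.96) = 0.13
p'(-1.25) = -0.02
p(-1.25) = 0.14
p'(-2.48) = 0.01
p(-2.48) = 0.13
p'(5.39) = -0.02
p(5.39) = 0.13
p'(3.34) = -0.04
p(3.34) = 0.13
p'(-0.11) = 0.05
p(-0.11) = 0.14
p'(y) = (-3*sin(y)^2*cos(y) + 4*sin(y)*cos(y) + 3*cos(y))/(sin(y)^3 - 2*sin(y)^2 - 3*sin(y) + 7)^2 = (4*sin(y) + 3*cos(y)^2)*cos(y)/(sin(y)^3 - 2*sin(y)^2 - 3*sin(y) + 7)^2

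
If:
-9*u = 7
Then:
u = -7/9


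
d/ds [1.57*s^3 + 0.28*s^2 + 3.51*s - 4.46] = 4.71*s^2 + 0.56*s + 3.51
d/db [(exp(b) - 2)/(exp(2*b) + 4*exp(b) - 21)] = (-2*(exp(b) - 2)*(exp(b) + 2) + exp(2*b) + 4*exp(b) - 21)*exp(b)/(exp(2*b) + 4*exp(b) - 21)^2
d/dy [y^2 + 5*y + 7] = 2*y + 5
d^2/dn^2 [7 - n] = 0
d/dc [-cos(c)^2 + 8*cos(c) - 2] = 2*(cos(c) - 4)*sin(c)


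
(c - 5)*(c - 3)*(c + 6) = c^3 - 2*c^2 - 33*c + 90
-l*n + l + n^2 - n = (-l + n)*(n - 1)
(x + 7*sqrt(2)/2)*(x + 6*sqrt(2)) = x^2 + 19*sqrt(2)*x/2 + 42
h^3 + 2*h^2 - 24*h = h*(h - 4)*(h + 6)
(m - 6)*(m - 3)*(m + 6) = m^3 - 3*m^2 - 36*m + 108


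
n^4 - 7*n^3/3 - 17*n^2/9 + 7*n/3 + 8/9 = (n - 8/3)*(n - 1)*(n + 1/3)*(n + 1)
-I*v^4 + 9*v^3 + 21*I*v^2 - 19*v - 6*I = (v + I)^2*(v + 6*I)*(-I*v + 1)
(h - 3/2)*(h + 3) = h^2 + 3*h/2 - 9/2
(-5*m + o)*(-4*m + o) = 20*m^2 - 9*m*o + o^2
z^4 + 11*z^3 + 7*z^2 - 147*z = z*(z - 3)*(z + 7)^2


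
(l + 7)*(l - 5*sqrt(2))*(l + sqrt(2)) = l^3 - 4*sqrt(2)*l^2 + 7*l^2 - 28*sqrt(2)*l - 10*l - 70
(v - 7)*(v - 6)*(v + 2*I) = v^3 - 13*v^2 + 2*I*v^2 + 42*v - 26*I*v + 84*I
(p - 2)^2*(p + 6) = p^3 + 2*p^2 - 20*p + 24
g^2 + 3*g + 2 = (g + 1)*(g + 2)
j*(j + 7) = j^2 + 7*j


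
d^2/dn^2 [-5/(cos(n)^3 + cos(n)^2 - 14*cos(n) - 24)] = 5*((53*cos(n) - 8*cos(2*n) - 9*cos(3*n))*(cos(n)^3 + cos(n)^2 - 14*cos(n) - 24)/4 - 2*(3*cos(n)^2 + 2*cos(n) - 14)^2*sin(n)^2)/(cos(n)^3 + cos(n)^2 - 14*cos(n) - 24)^3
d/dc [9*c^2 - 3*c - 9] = 18*c - 3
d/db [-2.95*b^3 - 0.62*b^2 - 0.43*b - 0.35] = -8.85*b^2 - 1.24*b - 0.43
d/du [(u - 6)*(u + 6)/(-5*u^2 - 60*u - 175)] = 2*(-6*u^2 - 71*u - 216)/(5*(u^4 + 24*u^3 + 214*u^2 + 840*u + 1225))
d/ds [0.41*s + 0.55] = 0.410000000000000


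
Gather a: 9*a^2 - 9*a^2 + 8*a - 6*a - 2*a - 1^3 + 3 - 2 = 0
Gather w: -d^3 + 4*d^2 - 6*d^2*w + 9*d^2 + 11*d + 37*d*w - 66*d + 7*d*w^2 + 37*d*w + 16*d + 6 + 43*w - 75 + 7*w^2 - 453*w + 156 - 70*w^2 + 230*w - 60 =-d^3 + 13*d^2 - 39*d + w^2*(7*d - 63) + w*(-6*d^2 + 74*d - 180) + 27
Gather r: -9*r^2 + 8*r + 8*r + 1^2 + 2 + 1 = -9*r^2 + 16*r + 4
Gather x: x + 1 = x + 1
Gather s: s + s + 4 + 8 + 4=2*s + 16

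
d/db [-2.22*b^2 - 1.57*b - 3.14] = -4.44*b - 1.57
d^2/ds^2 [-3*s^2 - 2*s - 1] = -6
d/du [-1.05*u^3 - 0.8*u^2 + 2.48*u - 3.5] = -3.15*u^2 - 1.6*u + 2.48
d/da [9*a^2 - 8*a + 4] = 18*a - 8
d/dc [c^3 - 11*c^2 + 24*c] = 3*c^2 - 22*c + 24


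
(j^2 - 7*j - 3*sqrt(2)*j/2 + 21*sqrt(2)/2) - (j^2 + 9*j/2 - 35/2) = -23*j/2 - 3*sqrt(2)*j/2 + 21*sqrt(2)/2 + 35/2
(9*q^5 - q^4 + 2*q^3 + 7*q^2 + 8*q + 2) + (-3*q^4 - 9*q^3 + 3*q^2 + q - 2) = 9*q^5 - 4*q^4 - 7*q^3 + 10*q^2 + 9*q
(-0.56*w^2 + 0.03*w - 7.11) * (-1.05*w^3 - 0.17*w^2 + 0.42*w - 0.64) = 0.588*w^5 + 0.0637*w^4 + 7.2252*w^3 + 1.5797*w^2 - 3.0054*w + 4.5504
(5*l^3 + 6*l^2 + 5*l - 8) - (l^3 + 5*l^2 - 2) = 4*l^3 + l^2 + 5*l - 6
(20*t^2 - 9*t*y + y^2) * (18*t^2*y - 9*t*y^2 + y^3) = 360*t^4*y - 342*t^3*y^2 + 119*t^2*y^3 - 18*t*y^4 + y^5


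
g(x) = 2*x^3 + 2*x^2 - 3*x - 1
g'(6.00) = 237.00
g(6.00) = 485.00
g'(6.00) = 237.00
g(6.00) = 485.00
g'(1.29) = 12.14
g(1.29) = 2.75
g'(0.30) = -1.26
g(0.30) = -1.67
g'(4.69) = 147.74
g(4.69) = 235.25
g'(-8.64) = 410.34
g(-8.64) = -1115.73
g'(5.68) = 213.29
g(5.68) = 412.99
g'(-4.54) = 102.51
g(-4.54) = -133.31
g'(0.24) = -1.69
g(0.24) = -1.58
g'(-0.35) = -3.66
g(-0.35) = 0.21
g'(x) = 6*x^2 + 4*x - 3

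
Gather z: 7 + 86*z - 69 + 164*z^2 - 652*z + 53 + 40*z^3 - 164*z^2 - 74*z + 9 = 40*z^3 - 640*z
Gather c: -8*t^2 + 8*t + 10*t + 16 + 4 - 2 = -8*t^2 + 18*t + 18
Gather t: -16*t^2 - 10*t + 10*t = -16*t^2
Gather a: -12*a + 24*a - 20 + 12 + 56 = 12*a + 48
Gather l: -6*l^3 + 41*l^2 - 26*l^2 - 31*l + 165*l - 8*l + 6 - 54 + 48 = -6*l^3 + 15*l^2 + 126*l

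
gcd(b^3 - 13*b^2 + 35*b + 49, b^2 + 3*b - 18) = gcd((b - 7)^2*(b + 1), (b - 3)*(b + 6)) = 1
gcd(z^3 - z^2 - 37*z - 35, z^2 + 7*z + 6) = z + 1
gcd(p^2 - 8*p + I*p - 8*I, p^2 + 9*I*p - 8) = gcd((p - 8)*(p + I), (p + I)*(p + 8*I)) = p + I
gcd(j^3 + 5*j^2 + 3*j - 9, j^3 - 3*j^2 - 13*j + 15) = j^2 + 2*j - 3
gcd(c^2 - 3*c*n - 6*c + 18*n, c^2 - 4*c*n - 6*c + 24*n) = c - 6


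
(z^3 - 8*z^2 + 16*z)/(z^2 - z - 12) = z*(z - 4)/(z + 3)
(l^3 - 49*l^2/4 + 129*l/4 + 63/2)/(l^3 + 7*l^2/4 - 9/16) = 4*(l^2 - 13*l + 42)/(4*l^2 + 4*l - 3)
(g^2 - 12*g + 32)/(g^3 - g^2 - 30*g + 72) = (g - 8)/(g^2 + 3*g - 18)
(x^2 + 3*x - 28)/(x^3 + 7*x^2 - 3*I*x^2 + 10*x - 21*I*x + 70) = (x - 4)/(x^2 - 3*I*x + 10)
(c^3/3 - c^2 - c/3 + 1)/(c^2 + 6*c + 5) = (c^2 - 4*c + 3)/(3*(c + 5))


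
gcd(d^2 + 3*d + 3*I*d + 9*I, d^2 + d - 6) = d + 3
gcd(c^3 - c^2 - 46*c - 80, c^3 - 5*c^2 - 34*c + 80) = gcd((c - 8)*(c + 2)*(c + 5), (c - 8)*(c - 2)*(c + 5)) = c^2 - 3*c - 40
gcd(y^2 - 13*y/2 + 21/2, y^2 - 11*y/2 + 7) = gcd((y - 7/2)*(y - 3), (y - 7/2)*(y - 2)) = y - 7/2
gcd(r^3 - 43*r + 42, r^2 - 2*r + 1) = r - 1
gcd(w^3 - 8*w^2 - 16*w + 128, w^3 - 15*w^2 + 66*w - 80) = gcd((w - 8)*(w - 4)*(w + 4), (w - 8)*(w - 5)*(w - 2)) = w - 8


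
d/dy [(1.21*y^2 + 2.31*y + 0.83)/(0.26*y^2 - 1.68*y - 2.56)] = (-2.6334*y^2 - 6.6268*y - 4.5192)/(0.0676*y^4 - 0.8736*y^3 + 1.4912*y^2 + 8.6016*y + 6.5536)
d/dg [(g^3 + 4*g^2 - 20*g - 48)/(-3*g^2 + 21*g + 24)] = (-g^4 + 14*g^3 + 32*g^2 - 32*g + 176)/(3*(g^4 - 14*g^3 + 33*g^2 + 112*g + 64))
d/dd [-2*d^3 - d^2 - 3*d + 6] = -6*d^2 - 2*d - 3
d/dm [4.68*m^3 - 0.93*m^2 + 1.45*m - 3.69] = 14.04*m^2 - 1.86*m + 1.45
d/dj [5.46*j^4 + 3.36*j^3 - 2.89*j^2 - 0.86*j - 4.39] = 21.84*j^3 + 10.08*j^2 - 5.78*j - 0.86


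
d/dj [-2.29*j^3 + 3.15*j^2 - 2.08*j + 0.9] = -6.87*j^2 + 6.3*j - 2.08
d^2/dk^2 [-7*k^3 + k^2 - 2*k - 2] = 2 - 42*k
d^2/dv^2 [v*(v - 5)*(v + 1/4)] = 6*v - 19/2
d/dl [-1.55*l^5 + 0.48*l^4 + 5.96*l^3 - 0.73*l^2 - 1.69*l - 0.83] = -7.75*l^4 + 1.92*l^3 + 17.88*l^2 - 1.46*l - 1.69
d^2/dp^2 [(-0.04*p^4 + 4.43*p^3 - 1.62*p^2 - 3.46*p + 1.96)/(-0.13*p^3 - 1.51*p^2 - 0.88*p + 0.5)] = (3.46944695195361e-18*p^8 - 2.22044604925031e-16*p^7 + 1.96723*p^6 + 3.72610800000001*p^5 - 0.885012000000009*p^4 - 7.83251999999999*p^3 - 6.30672*p^2 - 7.362288*p - 2.140448)/(0.002197*p^9 + 0.076557*p^8 + 0.933855*p^7 + 4.454065*p^6 + 5.73258*p^5 - 0.255318*p^4 - 3.207428*p^3 - 0.0290999999999999*p^2 + 0.66*p - 0.125)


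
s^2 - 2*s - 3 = (s - 3)*(s + 1)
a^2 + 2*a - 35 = (a - 5)*(a + 7)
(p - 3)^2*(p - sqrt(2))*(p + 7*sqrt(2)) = p^4 - 6*p^3 + 6*sqrt(2)*p^3 - 36*sqrt(2)*p^2 - 5*p^2 + 54*sqrt(2)*p + 84*p - 126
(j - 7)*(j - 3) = j^2 - 10*j + 21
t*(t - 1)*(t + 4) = t^3 + 3*t^2 - 4*t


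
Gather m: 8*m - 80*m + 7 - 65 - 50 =-72*m - 108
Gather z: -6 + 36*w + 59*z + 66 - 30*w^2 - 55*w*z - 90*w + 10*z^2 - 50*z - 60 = -30*w^2 - 54*w + 10*z^2 + z*(9 - 55*w)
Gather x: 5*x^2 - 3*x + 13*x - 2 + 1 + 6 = 5*x^2 + 10*x + 5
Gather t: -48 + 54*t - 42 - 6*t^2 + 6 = -6*t^2 + 54*t - 84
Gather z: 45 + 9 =54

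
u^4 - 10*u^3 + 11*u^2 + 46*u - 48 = (u - 8)*(u - 3)*(u - 1)*(u + 2)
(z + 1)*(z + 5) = z^2 + 6*z + 5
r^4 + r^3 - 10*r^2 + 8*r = r*(r - 2)*(r - 1)*(r + 4)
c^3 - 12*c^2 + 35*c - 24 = (c - 8)*(c - 3)*(c - 1)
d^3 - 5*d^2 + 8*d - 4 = (d - 2)^2*(d - 1)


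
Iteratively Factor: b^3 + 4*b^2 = (b)*(b^2 + 4*b) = b^2*(b + 4)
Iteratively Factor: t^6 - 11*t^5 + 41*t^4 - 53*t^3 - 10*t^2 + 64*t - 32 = (t - 4)*(t^5 - 7*t^4 + 13*t^3 - t^2 - 14*t + 8) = (t - 4)*(t - 1)*(t^4 - 6*t^3 + 7*t^2 + 6*t - 8) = (t - 4)^2*(t - 1)*(t^3 - 2*t^2 - t + 2) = (t - 4)^2*(t - 2)*(t - 1)*(t^2 - 1) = (t - 4)^2*(t - 2)*(t - 1)^2*(t + 1)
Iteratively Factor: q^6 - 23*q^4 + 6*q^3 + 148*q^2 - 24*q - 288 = (q - 3)*(q^5 + 3*q^4 - 14*q^3 - 36*q^2 + 40*q + 96) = (q - 3)*(q + 2)*(q^4 + q^3 - 16*q^2 - 4*q + 48) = (q - 3)^2*(q + 2)*(q^3 + 4*q^2 - 4*q - 16) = (q - 3)^2*(q - 2)*(q + 2)*(q^2 + 6*q + 8) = (q - 3)^2*(q - 2)*(q + 2)*(q + 4)*(q + 2)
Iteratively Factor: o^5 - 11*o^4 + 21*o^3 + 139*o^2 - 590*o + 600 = (o - 3)*(o^4 - 8*o^3 - 3*o^2 + 130*o - 200) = (o - 3)*(o + 4)*(o^3 - 12*o^2 + 45*o - 50) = (o - 5)*(o - 3)*(o + 4)*(o^2 - 7*o + 10) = (o - 5)^2*(o - 3)*(o + 4)*(o - 2)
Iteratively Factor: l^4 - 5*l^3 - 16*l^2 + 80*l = (l - 5)*(l^3 - 16*l) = (l - 5)*(l + 4)*(l^2 - 4*l) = (l - 5)*(l - 4)*(l + 4)*(l)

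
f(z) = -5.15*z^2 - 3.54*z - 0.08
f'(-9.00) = 89.16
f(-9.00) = -385.37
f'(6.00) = -65.34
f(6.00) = -206.72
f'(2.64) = -30.73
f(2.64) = -45.32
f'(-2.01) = 17.16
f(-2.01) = -13.77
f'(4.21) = -46.90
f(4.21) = -106.26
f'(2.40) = -28.26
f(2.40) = -38.24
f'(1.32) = -17.14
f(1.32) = -13.73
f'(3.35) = -38.04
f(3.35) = -69.73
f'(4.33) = -48.14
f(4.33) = -111.97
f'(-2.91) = 26.43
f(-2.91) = -33.39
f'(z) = -10.3*z - 3.54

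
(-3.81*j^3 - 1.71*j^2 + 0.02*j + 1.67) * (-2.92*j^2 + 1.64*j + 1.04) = 11.1252*j^5 - 1.2552*j^4 - 6.8252*j^3 - 6.622*j^2 + 2.7596*j + 1.7368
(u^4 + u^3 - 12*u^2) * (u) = u^5 + u^4 - 12*u^3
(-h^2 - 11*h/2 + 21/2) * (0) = 0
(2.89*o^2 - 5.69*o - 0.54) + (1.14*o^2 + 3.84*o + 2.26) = 4.03*o^2 - 1.85*o + 1.72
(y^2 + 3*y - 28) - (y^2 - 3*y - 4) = 6*y - 24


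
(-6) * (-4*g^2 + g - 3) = 24*g^2 - 6*g + 18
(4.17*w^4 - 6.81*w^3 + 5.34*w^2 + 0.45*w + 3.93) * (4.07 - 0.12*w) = -0.5004*w^5 + 17.7891*w^4 - 28.3575*w^3 + 21.6798*w^2 + 1.3599*w + 15.9951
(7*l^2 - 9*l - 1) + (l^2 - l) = 8*l^2 - 10*l - 1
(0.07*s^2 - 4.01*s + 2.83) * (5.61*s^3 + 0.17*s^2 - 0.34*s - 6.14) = 0.3927*s^5 - 22.4842*s^4 + 15.1708*s^3 + 1.4147*s^2 + 23.6592*s - 17.3762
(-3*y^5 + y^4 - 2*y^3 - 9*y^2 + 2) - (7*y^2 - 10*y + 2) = -3*y^5 + y^4 - 2*y^3 - 16*y^2 + 10*y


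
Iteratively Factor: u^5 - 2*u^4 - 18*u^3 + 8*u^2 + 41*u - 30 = (u - 5)*(u^4 + 3*u^3 - 3*u^2 - 7*u + 6) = (u - 5)*(u + 3)*(u^3 - 3*u + 2) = (u - 5)*(u - 1)*(u + 3)*(u^2 + u - 2) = (u - 5)*(u - 1)*(u + 2)*(u + 3)*(u - 1)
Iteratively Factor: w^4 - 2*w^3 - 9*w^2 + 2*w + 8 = (w + 1)*(w^3 - 3*w^2 - 6*w + 8) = (w - 1)*(w + 1)*(w^2 - 2*w - 8) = (w - 4)*(w - 1)*(w + 1)*(w + 2)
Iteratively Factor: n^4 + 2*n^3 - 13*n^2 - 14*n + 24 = (n + 4)*(n^3 - 2*n^2 - 5*n + 6) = (n + 2)*(n + 4)*(n^2 - 4*n + 3) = (n - 1)*(n + 2)*(n + 4)*(n - 3)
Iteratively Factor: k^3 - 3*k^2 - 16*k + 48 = (k - 3)*(k^2 - 16) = (k - 3)*(k + 4)*(k - 4)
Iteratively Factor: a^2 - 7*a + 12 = (a - 3)*(a - 4)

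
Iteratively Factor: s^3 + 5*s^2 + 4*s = (s + 4)*(s^2 + s) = (s + 1)*(s + 4)*(s)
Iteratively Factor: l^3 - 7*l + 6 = (l + 3)*(l^2 - 3*l + 2) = (l - 1)*(l + 3)*(l - 2)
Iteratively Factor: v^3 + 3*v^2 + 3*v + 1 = (v + 1)*(v^2 + 2*v + 1) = (v + 1)^2*(v + 1)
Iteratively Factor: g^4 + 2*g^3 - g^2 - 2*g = (g + 2)*(g^3 - g) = (g - 1)*(g + 2)*(g^2 + g) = g*(g - 1)*(g + 2)*(g + 1)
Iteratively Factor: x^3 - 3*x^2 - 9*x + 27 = (x + 3)*(x^2 - 6*x + 9) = (x - 3)*(x + 3)*(x - 3)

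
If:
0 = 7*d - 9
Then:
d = 9/7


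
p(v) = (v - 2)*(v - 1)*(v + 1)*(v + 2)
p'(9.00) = 2826.00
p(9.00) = 6160.00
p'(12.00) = 6792.00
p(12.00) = 20020.00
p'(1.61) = 0.59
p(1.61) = -2.24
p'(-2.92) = -70.39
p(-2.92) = 34.07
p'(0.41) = -3.82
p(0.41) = 3.19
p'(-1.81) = -5.62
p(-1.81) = -1.65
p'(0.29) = -2.80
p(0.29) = 3.59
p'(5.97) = 791.40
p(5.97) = 1096.07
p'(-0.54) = 4.77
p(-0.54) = 2.63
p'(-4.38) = -292.31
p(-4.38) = 276.12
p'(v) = (v - 2)*(v - 1)*(v + 1) + (v - 2)*(v - 1)*(v + 2) + (v - 2)*(v + 1)*(v + 2) + (v - 1)*(v + 1)*(v + 2)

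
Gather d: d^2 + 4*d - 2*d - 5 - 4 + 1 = d^2 + 2*d - 8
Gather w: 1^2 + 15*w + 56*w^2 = 56*w^2 + 15*w + 1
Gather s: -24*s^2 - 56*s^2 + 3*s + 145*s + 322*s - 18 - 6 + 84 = -80*s^2 + 470*s + 60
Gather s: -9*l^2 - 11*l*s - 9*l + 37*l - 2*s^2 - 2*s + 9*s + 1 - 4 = -9*l^2 + 28*l - 2*s^2 + s*(7 - 11*l) - 3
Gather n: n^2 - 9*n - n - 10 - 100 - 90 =n^2 - 10*n - 200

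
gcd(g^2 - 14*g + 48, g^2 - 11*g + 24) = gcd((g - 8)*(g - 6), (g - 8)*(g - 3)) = g - 8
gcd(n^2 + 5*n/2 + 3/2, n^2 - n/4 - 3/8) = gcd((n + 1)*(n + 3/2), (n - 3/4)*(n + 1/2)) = 1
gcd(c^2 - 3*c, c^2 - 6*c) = c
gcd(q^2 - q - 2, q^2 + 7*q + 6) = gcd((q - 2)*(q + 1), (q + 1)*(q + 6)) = q + 1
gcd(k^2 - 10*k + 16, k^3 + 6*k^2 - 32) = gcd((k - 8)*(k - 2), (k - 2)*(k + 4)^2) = k - 2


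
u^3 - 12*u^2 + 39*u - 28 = (u - 7)*(u - 4)*(u - 1)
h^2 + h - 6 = (h - 2)*(h + 3)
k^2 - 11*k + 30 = (k - 6)*(k - 5)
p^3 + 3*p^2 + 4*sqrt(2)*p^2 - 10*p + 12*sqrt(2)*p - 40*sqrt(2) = (p - 2)*(p + 5)*(p + 4*sqrt(2))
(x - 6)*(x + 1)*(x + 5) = x^3 - 31*x - 30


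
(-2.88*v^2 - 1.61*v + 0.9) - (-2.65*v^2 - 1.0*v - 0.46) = -0.23*v^2 - 0.61*v + 1.36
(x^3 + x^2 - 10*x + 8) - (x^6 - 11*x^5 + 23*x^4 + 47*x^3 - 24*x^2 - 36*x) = -x^6 + 11*x^5 - 23*x^4 - 46*x^3 + 25*x^2 + 26*x + 8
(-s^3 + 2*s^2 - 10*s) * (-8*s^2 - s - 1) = 8*s^5 - 15*s^4 + 79*s^3 + 8*s^2 + 10*s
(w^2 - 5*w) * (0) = 0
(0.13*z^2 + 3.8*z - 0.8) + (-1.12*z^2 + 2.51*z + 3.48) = -0.99*z^2 + 6.31*z + 2.68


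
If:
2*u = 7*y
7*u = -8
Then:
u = -8/7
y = -16/49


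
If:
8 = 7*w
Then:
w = 8/7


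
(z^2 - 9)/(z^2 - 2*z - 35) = (9 - z^2)/(-z^2 + 2*z + 35)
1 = 1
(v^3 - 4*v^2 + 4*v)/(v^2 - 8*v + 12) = v*(v - 2)/(v - 6)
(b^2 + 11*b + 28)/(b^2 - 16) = (b + 7)/(b - 4)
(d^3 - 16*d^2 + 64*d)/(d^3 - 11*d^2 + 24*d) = (d - 8)/(d - 3)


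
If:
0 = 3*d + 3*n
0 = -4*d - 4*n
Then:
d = -n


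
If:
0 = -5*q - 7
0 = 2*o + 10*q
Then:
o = 7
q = -7/5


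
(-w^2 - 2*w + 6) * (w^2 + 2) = -w^4 - 2*w^3 + 4*w^2 - 4*w + 12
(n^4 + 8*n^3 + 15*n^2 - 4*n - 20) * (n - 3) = n^5 + 5*n^4 - 9*n^3 - 49*n^2 - 8*n + 60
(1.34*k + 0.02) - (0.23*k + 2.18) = 1.11*k - 2.16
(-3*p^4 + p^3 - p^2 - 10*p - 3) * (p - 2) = -3*p^5 + 7*p^4 - 3*p^3 - 8*p^2 + 17*p + 6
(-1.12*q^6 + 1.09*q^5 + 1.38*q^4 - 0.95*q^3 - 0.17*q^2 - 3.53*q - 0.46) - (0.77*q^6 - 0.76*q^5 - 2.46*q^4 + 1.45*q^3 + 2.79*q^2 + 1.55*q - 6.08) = -1.89*q^6 + 1.85*q^5 + 3.84*q^4 - 2.4*q^3 - 2.96*q^2 - 5.08*q + 5.62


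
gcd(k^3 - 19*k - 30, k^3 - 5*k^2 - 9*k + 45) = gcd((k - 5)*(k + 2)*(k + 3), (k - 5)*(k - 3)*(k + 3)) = k^2 - 2*k - 15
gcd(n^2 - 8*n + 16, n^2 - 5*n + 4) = n - 4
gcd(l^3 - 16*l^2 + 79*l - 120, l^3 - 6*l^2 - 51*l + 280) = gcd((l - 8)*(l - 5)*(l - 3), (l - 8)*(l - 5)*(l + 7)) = l^2 - 13*l + 40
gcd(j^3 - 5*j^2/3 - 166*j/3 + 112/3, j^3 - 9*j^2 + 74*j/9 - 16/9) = j^2 - 26*j/3 + 16/3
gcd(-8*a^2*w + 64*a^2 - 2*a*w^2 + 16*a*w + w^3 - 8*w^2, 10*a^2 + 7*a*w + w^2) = 2*a + w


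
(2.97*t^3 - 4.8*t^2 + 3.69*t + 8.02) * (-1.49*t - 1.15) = -4.4253*t^4 + 3.7365*t^3 + 0.0218999999999996*t^2 - 16.1933*t - 9.223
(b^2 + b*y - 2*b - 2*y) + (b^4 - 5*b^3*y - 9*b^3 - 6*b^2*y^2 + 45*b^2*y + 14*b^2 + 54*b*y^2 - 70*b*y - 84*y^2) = b^4 - 5*b^3*y - 9*b^3 - 6*b^2*y^2 + 45*b^2*y + 15*b^2 + 54*b*y^2 - 69*b*y - 2*b - 84*y^2 - 2*y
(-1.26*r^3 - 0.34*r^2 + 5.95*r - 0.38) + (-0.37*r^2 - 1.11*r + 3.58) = -1.26*r^3 - 0.71*r^2 + 4.84*r + 3.2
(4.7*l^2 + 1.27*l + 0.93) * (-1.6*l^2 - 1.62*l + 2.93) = -7.52*l^4 - 9.646*l^3 + 10.2256*l^2 + 2.2145*l + 2.7249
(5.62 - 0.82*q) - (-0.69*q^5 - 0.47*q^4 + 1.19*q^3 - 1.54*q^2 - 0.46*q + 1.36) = 0.69*q^5 + 0.47*q^4 - 1.19*q^3 + 1.54*q^2 - 0.36*q + 4.26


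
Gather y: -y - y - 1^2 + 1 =-2*y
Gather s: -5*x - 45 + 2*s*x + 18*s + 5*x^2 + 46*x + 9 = s*(2*x + 18) + 5*x^2 + 41*x - 36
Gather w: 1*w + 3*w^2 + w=3*w^2 + 2*w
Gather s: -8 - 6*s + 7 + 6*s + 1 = 0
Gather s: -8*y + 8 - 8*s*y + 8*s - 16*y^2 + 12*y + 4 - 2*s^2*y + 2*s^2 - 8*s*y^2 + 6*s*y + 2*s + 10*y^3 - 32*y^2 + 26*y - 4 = s^2*(2 - 2*y) + s*(-8*y^2 - 2*y + 10) + 10*y^3 - 48*y^2 + 30*y + 8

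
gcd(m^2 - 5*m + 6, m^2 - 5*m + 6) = m^2 - 5*m + 6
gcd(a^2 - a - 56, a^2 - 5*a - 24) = a - 8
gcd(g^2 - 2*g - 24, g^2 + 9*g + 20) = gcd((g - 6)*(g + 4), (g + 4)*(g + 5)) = g + 4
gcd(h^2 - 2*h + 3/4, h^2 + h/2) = 1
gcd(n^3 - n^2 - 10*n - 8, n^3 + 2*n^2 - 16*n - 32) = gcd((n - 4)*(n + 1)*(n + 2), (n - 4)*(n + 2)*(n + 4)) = n^2 - 2*n - 8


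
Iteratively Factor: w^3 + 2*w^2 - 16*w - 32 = (w + 4)*(w^2 - 2*w - 8) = (w - 4)*(w + 4)*(w + 2)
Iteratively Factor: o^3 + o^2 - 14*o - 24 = (o + 2)*(o^2 - o - 12) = (o - 4)*(o + 2)*(o + 3)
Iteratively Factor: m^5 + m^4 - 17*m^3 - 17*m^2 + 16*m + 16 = (m + 1)*(m^4 - 17*m^2 + 16) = (m + 1)*(m + 4)*(m^3 - 4*m^2 - m + 4) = (m + 1)^2*(m + 4)*(m^2 - 5*m + 4) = (m - 4)*(m + 1)^2*(m + 4)*(m - 1)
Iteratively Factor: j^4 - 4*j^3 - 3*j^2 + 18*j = (j + 2)*(j^3 - 6*j^2 + 9*j) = j*(j + 2)*(j^2 - 6*j + 9) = j*(j - 3)*(j + 2)*(j - 3)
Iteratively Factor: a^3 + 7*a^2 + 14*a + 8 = (a + 4)*(a^2 + 3*a + 2) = (a + 1)*(a + 4)*(a + 2)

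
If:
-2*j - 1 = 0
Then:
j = -1/2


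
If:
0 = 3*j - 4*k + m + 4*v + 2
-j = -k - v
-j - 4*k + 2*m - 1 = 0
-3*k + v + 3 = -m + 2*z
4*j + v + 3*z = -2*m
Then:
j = -25/33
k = -35/66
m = -31/33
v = -5/22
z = 113/66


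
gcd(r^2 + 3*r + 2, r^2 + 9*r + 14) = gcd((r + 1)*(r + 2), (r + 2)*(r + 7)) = r + 2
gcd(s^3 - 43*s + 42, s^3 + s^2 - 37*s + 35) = s^2 + 6*s - 7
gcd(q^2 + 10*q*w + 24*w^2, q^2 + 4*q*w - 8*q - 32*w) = q + 4*w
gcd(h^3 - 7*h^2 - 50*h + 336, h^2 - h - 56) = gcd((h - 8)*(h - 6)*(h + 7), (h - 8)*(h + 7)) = h^2 - h - 56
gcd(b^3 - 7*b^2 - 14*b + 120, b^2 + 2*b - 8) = b + 4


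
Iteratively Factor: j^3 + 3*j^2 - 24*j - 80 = (j - 5)*(j^2 + 8*j + 16) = (j - 5)*(j + 4)*(j + 4)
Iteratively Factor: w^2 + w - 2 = (w - 1)*(w + 2)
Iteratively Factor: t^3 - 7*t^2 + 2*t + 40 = (t - 4)*(t^2 - 3*t - 10) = (t - 5)*(t - 4)*(t + 2)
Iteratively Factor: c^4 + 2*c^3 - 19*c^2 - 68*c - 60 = (c + 2)*(c^3 - 19*c - 30) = (c + 2)^2*(c^2 - 2*c - 15) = (c - 5)*(c + 2)^2*(c + 3)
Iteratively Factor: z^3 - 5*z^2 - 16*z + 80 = (z - 4)*(z^2 - z - 20) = (z - 4)*(z + 4)*(z - 5)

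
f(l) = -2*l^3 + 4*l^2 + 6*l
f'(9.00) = -408.00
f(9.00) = -1080.00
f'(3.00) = -24.00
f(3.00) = 0.00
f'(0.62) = 8.65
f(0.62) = 4.78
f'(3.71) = -46.90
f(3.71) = -24.81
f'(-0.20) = 4.16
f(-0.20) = -1.02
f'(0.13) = 6.94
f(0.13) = 0.84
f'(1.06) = 7.74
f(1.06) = 8.47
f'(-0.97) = -7.41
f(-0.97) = -0.23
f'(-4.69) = -163.50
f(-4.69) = 266.17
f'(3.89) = -53.67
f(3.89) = -33.86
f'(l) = -6*l^2 + 8*l + 6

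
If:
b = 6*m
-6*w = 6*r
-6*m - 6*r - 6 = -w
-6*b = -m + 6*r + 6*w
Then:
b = 0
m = 0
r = -6/7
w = 6/7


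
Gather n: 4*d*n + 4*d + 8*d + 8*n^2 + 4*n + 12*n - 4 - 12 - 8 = 12*d + 8*n^2 + n*(4*d + 16) - 24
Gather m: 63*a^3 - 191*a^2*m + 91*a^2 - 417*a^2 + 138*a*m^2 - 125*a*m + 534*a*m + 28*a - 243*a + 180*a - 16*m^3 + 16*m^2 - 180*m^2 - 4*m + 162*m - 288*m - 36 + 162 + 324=63*a^3 - 326*a^2 - 35*a - 16*m^3 + m^2*(138*a - 164) + m*(-191*a^2 + 409*a - 130) + 450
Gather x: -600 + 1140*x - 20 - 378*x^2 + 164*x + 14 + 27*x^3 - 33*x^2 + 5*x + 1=27*x^3 - 411*x^2 + 1309*x - 605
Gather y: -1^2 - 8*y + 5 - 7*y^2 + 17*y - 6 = -7*y^2 + 9*y - 2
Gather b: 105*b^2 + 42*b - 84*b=105*b^2 - 42*b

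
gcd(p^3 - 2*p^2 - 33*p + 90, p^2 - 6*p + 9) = p - 3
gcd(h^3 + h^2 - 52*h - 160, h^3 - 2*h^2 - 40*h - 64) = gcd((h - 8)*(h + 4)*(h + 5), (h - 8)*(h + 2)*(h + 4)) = h^2 - 4*h - 32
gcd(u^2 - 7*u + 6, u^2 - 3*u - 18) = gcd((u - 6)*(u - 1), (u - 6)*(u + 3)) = u - 6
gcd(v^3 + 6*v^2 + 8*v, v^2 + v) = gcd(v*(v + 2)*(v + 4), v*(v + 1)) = v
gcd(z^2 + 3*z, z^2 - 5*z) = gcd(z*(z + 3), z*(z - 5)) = z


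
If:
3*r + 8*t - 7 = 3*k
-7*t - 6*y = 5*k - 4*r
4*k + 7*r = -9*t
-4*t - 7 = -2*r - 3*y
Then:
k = -1645/1112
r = 931/1112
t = 7/1112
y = 2975/1668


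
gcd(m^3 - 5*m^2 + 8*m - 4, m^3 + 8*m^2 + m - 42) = m - 2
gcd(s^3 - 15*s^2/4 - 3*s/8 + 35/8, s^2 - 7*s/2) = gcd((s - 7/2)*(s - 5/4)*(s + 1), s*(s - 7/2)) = s - 7/2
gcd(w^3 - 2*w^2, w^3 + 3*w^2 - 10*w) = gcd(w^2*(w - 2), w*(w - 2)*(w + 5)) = w^2 - 2*w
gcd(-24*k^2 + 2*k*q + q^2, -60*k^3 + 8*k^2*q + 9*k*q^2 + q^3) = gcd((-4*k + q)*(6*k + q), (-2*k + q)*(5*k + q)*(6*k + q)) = 6*k + q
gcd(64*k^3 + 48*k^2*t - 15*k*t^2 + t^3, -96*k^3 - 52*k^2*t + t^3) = -8*k + t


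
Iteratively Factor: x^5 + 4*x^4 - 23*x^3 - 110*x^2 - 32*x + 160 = (x + 4)*(x^4 - 23*x^2 - 18*x + 40) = (x + 2)*(x + 4)*(x^3 - 2*x^2 - 19*x + 20) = (x - 1)*(x + 2)*(x + 4)*(x^2 - x - 20) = (x - 5)*(x - 1)*(x + 2)*(x + 4)*(x + 4)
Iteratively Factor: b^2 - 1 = (b + 1)*(b - 1)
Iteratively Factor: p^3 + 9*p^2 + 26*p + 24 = (p + 2)*(p^2 + 7*p + 12) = (p + 2)*(p + 4)*(p + 3)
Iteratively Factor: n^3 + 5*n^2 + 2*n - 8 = (n + 4)*(n^2 + n - 2) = (n + 2)*(n + 4)*(n - 1)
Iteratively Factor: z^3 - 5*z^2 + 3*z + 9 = (z - 3)*(z^2 - 2*z - 3) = (z - 3)*(z + 1)*(z - 3)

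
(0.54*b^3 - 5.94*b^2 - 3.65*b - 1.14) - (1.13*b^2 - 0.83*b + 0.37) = 0.54*b^3 - 7.07*b^2 - 2.82*b - 1.51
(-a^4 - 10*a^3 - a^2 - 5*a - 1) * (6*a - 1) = -6*a^5 - 59*a^4 + 4*a^3 - 29*a^2 - a + 1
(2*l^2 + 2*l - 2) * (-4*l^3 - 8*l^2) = -8*l^5 - 24*l^4 - 8*l^3 + 16*l^2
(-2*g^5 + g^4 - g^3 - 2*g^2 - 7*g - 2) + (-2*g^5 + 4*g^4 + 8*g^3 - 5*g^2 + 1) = -4*g^5 + 5*g^4 + 7*g^3 - 7*g^2 - 7*g - 1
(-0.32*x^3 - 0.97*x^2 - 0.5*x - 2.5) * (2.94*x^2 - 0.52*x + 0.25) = -0.9408*x^5 - 2.6854*x^4 - 1.0456*x^3 - 7.3325*x^2 + 1.175*x - 0.625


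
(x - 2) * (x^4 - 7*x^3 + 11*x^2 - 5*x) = x^5 - 9*x^4 + 25*x^3 - 27*x^2 + 10*x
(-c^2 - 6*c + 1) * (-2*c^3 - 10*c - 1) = 2*c^5 + 12*c^4 + 8*c^3 + 61*c^2 - 4*c - 1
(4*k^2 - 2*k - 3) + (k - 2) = 4*k^2 - k - 5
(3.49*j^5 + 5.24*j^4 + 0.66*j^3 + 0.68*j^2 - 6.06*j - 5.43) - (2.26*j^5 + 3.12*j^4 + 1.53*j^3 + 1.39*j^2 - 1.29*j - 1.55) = 1.23*j^5 + 2.12*j^4 - 0.87*j^3 - 0.71*j^2 - 4.77*j - 3.88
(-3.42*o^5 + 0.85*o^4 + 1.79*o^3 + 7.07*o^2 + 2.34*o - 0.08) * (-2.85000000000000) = 9.747*o^5 - 2.4225*o^4 - 5.1015*o^3 - 20.1495*o^2 - 6.669*o + 0.228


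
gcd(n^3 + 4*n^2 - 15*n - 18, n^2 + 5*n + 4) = n + 1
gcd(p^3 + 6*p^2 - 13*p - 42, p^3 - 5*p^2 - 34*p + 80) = 1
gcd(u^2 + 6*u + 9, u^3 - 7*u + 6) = u + 3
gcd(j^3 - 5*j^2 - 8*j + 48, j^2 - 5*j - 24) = j + 3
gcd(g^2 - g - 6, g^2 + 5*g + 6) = g + 2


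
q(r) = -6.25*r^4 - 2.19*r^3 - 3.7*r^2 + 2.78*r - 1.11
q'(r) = -25.0*r^3 - 6.57*r^2 - 7.4*r + 2.78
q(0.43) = -0.99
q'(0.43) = -3.60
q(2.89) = -512.82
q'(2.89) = -676.92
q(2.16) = -170.49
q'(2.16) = -295.80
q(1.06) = -12.82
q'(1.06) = -42.22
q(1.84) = -93.80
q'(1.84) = -188.82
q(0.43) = -0.99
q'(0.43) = -3.60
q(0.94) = -8.46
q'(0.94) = -30.75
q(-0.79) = -6.97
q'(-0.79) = 16.85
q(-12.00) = -126382.95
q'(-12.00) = 42345.50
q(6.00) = -8690.67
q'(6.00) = -5678.14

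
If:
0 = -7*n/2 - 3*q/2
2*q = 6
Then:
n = -9/7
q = 3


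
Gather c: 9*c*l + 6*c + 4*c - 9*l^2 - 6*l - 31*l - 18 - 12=c*(9*l + 10) - 9*l^2 - 37*l - 30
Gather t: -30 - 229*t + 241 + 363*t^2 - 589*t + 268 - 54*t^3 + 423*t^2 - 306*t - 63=-54*t^3 + 786*t^2 - 1124*t + 416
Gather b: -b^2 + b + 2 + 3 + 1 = -b^2 + b + 6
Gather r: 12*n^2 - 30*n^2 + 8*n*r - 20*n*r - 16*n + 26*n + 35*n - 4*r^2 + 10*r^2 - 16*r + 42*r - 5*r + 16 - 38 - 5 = -18*n^2 + 45*n + 6*r^2 + r*(21 - 12*n) - 27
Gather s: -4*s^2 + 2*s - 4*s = -4*s^2 - 2*s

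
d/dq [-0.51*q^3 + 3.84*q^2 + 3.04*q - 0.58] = -1.53*q^2 + 7.68*q + 3.04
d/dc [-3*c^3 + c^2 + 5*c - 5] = -9*c^2 + 2*c + 5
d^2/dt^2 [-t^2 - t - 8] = -2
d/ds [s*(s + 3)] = 2*s + 3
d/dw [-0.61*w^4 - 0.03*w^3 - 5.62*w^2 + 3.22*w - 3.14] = -2.44*w^3 - 0.09*w^2 - 11.24*w + 3.22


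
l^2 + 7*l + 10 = (l + 2)*(l + 5)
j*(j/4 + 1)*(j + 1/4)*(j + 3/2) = j^4/4 + 23*j^3/16 + 59*j^2/32 + 3*j/8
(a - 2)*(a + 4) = a^2 + 2*a - 8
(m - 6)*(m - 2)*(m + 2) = m^3 - 6*m^2 - 4*m + 24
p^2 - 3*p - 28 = (p - 7)*(p + 4)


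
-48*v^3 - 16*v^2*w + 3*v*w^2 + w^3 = (-4*v + w)*(3*v + w)*(4*v + w)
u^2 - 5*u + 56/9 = (u - 8/3)*(u - 7/3)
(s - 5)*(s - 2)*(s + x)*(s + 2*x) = s^4 + 3*s^3*x - 7*s^3 + 2*s^2*x^2 - 21*s^2*x + 10*s^2 - 14*s*x^2 + 30*s*x + 20*x^2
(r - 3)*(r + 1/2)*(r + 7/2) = r^3 + r^2 - 41*r/4 - 21/4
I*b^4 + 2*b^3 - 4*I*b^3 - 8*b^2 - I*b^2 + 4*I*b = b*(b - 4)*(b - I)*(I*b + 1)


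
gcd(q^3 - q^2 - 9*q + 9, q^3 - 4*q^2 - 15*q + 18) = q^2 + 2*q - 3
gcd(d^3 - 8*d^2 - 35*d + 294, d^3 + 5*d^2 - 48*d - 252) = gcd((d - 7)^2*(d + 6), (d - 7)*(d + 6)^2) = d^2 - d - 42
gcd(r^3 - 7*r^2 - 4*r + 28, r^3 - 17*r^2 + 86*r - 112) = r^2 - 9*r + 14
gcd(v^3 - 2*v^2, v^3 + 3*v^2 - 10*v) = v^2 - 2*v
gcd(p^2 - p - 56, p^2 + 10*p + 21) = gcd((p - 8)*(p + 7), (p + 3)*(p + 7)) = p + 7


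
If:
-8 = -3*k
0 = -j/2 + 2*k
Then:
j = 32/3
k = 8/3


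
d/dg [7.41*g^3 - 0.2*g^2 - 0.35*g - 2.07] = 22.23*g^2 - 0.4*g - 0.35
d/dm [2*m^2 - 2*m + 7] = 4*m - 2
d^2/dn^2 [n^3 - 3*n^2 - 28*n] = 6*n - 6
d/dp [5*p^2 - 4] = 10*p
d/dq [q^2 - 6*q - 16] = 2*q - 6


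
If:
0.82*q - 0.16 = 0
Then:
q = 0.20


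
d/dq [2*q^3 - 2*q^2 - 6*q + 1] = 6*q^2 - 4*q - 6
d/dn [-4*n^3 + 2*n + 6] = 2 - 12*n^2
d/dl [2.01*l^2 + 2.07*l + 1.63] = 4.02*l + 2.07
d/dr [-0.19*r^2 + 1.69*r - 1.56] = 1.69 - 0.38*r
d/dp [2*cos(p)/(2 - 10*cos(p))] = -sin(p)/(5*cos(p) - 1)^2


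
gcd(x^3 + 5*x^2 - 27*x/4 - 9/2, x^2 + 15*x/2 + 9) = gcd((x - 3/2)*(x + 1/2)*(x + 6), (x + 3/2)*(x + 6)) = x + 6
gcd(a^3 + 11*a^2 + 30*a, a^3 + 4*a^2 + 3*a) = a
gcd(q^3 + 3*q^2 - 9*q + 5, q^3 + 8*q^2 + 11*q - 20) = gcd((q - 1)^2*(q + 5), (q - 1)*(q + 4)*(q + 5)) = q^2 + 4*q - 5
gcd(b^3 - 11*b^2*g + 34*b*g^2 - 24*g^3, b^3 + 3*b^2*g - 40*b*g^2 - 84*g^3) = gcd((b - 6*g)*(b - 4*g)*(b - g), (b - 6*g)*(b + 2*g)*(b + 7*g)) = b - 6*g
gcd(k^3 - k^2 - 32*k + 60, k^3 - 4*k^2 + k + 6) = k - 2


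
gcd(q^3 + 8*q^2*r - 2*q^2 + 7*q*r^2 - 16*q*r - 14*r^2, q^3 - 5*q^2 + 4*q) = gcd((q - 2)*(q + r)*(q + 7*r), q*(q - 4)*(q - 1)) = 1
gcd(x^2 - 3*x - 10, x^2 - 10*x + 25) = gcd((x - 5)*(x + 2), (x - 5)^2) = x - 5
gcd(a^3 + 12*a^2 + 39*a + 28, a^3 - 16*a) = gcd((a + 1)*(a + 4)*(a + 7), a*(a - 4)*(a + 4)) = a + 4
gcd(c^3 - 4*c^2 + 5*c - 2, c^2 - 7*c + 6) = c - 1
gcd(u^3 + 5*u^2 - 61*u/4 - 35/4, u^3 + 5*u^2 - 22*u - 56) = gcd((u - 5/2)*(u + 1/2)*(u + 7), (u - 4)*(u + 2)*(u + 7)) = u + 7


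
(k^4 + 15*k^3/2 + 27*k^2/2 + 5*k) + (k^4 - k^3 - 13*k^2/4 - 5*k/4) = 2*k^4 + 13*k^3/2 + 41*k^2/4 + 15*k/4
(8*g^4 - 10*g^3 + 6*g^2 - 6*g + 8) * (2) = 16*g^4 - 20*g^3 + 12*g^2 - 12*g + 16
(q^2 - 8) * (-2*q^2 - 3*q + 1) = -2*q^4 - 3*q^3 + 17*q^2 + 24*q - 8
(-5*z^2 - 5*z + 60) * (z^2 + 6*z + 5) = -5*z^4 - 35*z^3 + 5*z^2 + 335*z + 300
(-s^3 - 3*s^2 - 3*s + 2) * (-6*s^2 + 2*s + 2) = 6*s^5 + 16*s^4 + 10*s^3 - 24*s^2 - 2*s + 4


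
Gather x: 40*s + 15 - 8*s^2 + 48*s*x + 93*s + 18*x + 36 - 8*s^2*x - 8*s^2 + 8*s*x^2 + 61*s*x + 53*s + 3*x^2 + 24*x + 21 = -16*s^2 + 186*s + x^2*(8*s + 3) + x*(-8*s^2 + 109*s + 42) + 72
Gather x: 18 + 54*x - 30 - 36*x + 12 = 18*x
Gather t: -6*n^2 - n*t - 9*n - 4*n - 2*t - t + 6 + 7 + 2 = -6*n^2 - 13*n + t*(-n - 3) + 15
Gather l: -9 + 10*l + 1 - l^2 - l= -l^2 + 9*l - 8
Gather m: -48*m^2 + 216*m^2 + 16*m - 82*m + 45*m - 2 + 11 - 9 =168*m^2 - 21*m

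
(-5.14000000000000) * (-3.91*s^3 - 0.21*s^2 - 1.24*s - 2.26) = 20.0974*s^3 + 1.0794*s^2 + 6.3736*s + 11.6164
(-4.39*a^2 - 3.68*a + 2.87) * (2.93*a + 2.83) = -12.8627*a^3 - 23.2061*a^2 - 2.0053*a + 8.1221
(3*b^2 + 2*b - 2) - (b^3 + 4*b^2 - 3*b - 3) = -b^3 - b^2 + 5*b + 1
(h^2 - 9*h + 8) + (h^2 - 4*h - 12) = 2*h^2 - 13*h - 4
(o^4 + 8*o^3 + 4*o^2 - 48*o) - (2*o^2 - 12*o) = o^4 + 8*o^3 + 2*o^2 - 36*o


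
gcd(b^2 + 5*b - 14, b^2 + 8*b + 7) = b + 7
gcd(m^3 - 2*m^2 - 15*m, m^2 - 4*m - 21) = m + 3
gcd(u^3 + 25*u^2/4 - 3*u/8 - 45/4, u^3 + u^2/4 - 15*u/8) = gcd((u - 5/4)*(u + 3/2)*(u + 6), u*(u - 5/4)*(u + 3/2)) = u^2 + u/4 - 15/8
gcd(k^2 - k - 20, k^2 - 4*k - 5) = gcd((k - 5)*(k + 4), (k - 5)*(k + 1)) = k - 5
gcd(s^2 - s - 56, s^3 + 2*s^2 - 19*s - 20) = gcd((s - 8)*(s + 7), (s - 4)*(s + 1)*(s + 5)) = 1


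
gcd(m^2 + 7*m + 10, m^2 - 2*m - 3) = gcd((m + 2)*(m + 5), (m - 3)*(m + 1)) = 1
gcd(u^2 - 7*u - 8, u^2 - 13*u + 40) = u - 8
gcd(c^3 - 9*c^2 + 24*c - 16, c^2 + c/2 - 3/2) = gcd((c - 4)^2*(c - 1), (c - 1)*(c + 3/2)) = c - 1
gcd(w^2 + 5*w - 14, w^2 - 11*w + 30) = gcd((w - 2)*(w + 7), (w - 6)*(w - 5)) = 1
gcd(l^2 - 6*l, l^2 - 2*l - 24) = l - 6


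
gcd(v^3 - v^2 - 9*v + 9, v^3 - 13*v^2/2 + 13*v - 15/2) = v^2 - 4*v + 3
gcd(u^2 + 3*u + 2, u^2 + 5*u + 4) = u + 1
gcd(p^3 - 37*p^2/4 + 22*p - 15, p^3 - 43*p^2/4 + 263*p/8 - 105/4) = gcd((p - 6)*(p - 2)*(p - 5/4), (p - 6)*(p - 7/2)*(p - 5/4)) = p^2 - 29*p/4 + 15/2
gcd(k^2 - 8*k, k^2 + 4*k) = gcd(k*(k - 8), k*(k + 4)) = k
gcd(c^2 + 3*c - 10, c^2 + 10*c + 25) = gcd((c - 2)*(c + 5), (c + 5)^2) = c + 5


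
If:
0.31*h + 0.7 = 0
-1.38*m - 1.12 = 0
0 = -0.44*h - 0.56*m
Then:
No Solution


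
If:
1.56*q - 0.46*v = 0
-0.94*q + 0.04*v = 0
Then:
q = 0.00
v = 0.00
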